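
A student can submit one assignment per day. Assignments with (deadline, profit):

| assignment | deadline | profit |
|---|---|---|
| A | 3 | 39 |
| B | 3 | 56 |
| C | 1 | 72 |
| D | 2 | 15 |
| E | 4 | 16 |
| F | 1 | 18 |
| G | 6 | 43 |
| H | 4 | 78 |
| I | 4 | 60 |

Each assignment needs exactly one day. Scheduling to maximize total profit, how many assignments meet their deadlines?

Profit order: H=78 C=72 I=60 B=56 G=43 A=39 F=18 E=16 D=15
Assign: H→slot 4, C→slot 1, I→slot 3, B→slot 2, G→slot 6, A skipped, F skipped, E skipped, D skipped.
Slots: [1:C] [2:B] [3:I] [4:H] [6:G]
5 of 9 scheduled.

5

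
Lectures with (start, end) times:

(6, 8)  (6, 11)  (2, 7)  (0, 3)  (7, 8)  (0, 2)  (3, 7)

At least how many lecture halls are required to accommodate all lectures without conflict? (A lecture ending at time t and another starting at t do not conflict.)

4

Count concurrent intervals with a sweep; the peak is the room count.
Events (time:±→running): 0:+→1 0:+→2 2:-→1 2:+→2 3:-→1 3:+→2 6:+→3 6:+→4 … peak 4.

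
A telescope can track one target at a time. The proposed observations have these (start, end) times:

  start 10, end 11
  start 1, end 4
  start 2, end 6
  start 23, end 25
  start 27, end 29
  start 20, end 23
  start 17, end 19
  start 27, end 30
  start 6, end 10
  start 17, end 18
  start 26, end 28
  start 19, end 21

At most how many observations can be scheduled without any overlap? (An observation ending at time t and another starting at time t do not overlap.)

By end time: (1,4), (2,6), (6,10), (10,11), (17,18), (17,19), (19,21), (20,23), (23,25), (26,28), (27,29), (27,30).
Pick (1,4); next start ≥ 4 → (6,10); next start ≥ 10 → (10,11); next start ≥ 11 → (17,18); next start ≥ 18 → (19,21); next start ≥ 21 → (23,25); next start ≥ 25 → (26,28).
Selected 7 observations.

7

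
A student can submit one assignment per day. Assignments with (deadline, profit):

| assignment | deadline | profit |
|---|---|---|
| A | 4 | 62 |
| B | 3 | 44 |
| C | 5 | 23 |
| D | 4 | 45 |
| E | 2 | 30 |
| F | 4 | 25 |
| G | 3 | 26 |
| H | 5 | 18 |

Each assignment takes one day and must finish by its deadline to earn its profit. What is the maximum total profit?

204

Take jobs in profit order; each goes to the latest open slot no later than its deadline.
By profit: A(d4,62), D(d4,45), B(d3,44), E(d2,30), G(d3,26), F(d4,25), C(d5,23), H(d5,18)
A→slot 4; D→slot 3; B→slot 2; E→slot 1; G skipped; F skipped; C→slot 5; H skipped.
Profit = 30 + 44 + 45 + 62 + 23 = 204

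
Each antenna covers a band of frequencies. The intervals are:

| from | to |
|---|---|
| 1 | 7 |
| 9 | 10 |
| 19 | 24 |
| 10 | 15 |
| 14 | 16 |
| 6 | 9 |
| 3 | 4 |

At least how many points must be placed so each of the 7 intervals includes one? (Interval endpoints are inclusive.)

Sorted: [3,4] [1,7] [6,9] [9,10] [10,15] [14,16] [19,24]
{[3,4],[1,7]} hit by 4; {[6,9],[9,10]} hit by 9; {[10,15],[14,16]} hit by 15; {[19,24]} hit by 24.
Points: 4, 9, 15, 24 (4 total).

4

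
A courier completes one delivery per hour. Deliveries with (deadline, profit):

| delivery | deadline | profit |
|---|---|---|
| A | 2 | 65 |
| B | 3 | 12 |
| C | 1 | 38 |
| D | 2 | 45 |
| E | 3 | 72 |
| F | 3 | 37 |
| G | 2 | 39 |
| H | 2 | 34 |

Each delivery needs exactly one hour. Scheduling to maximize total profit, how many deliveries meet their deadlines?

Take jobs in profit order; each goes to the latest open slot no later than its deadline.
Profit order: E=72 A=65 D=45 G=39 C=38 F=37 H=34 B=12
Assign: E→slot 3, A→slot 2, D→slot 1, G skipped, C skipped, F skipped, H skipped, B skipped.
Slots: [1:D] [2:A] [3:E]
3 of 8 scheduled.

3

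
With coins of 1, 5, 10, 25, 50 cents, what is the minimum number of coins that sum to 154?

Use the largest denomination that fits, subtract, and repeat.
154 − 3×50→4 − 4×1→0
Total coins = 3 + 4 = 7

7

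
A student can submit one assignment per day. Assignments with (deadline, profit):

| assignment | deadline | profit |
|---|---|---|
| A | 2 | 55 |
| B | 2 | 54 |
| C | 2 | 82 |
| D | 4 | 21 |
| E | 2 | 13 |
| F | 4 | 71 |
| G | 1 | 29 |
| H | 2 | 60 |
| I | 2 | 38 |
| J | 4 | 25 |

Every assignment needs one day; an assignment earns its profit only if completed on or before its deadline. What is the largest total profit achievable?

Take jobs in profit order; each goes to the latest open slot no later than its deadline.
Profit order: C=82 F=71 H=60 A=55 B=54 I=38 G=29 J=25 D=21 E=13
Assign: C→slot 2, F→slot 4, H→slot 1, A skipped, B skipped, I skipped, G skipped, J→slot 3, D skipped, E skipped.
Slots: [1:H] [2:C] [3:J] [4:F]
Profit = 60 + 82 + 25 + 71 = 238

238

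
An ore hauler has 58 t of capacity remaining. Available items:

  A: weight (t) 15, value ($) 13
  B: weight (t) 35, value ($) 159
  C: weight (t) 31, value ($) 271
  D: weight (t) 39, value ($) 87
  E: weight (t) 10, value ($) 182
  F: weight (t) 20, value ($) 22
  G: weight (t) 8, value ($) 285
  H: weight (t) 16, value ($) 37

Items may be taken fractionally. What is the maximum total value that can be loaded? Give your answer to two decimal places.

Order: G (285/8=35.62) > E (182/10=18.20) > C (271/31=8.74) > B (159/35=4.54) > H (37/16=2.31) > D (87/39=2.23) > F (22/20=1.10) > A (13/15=0.87)
Fill: take G (8 @ 285) → take E (10 @ 182) → take C (31 @ 271) → take 9/35 of B → 40.89; 58/58 used.
Total value = 778.89

778.89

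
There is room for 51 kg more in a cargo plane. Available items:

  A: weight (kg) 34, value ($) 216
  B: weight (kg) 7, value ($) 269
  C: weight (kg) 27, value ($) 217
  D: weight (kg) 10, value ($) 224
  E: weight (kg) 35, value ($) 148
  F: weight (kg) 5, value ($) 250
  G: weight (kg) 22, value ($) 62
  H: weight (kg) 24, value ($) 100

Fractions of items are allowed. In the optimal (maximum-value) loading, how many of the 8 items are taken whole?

4

Greedy by value/weight ratio, highest first.
Ratios (sorted): F 50.00, B 38.43, D 22.40, C 8.04, A 6.35, E 4.23, H 4.17, G 2.82
take F (5 @ 250); take B (7 @ 269); take D (10 @ 224); take C (27 @ 217); take 2/34 of A → 12.71. Capacity used 51/51.
4 item(s) taken whole; one partial (take 2/34 of A).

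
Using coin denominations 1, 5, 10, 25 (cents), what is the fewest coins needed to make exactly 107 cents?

7

Greedy: take as many of the largest coin as possible, then repeat with the remainder.
107 − 4×25→7 − 1×5→2 − 2×1→0
Total coins = 4 + 1 + 2 = 7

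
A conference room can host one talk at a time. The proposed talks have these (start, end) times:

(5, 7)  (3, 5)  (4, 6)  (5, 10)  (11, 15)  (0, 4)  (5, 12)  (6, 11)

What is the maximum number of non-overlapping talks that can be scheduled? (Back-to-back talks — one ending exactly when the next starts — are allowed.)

Order by finish time; keep every interval that doesn't clash with the previous kept one.
Sorted by end: (0,4)  (3,5)  (4,6)  (5,7)  (5,10)  (6,11)  (5,12)  (11,15)
take (0,4); take (4,6); take (6,11); skip (5,12); take (11,15).
Selected 4 talks.

4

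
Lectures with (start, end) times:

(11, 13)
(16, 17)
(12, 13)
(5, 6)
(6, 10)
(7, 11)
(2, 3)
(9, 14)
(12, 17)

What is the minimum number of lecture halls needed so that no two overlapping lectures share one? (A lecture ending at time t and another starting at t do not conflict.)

4

The answer is the maximum number of intervals overlapping at any instant.
starts: [2, 5, 6, 7, 9, 11, 12, 12, 16]
ends:   [3, 6, 10, 11, 13, 13, 14, 17, 17]
s2→1 e3→0 s5→1 e6→0 s6→1 s7→2 s9→3 e10→2 e11→1 s11→2 s12→3 s12→4  — peak 4.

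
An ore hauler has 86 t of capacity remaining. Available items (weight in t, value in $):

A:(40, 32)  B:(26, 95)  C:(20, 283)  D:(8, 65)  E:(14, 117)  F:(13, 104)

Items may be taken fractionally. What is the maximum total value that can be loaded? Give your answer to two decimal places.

Ratios (sorted): C 14.15, E 8.36, D 8.12, F 8.00, B 3.65, A 0.80
take C (20 @ 283); take E (14 @ 117); take D (8 @ 65); take F (13 @ 104); take B (26 @ 95); take 5/40 of A → 4.00. Capacity used 86/86.
Total value = 668.00

668.00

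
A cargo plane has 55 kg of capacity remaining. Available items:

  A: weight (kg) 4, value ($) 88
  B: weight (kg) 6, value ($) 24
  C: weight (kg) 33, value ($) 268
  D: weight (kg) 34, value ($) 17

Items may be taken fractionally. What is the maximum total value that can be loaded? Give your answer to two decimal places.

386.00

Sort by value per unit weight and fill in that order.
Ratios (sorted): A 22.00, C 8.12, B 4.00, D 0.50
take A (4 @ 88); take C (33 @ 268); take B (6 @ 24); take 12/34 of D → 6.00. Capacity used 55/55.
Total value = 386.00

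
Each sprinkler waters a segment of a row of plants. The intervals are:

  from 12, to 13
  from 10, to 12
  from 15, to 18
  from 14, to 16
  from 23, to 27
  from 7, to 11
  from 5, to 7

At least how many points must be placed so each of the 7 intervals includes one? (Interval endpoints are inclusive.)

Sort by right endpoint; whenever an interval is uncovered, place a point at its right end.
By right end: [5,7]  [7,11]  [10,12]  [12,13]  [14,16]  [15,18]  [23,27]
[5,7] uncovered → point at 7; [10,12] uncovered → point at 12; [14,16] uncovered → point at 16; [23,27] uncovered → point at 27.
Points: 7, 12, 16, 27 (4 total).

4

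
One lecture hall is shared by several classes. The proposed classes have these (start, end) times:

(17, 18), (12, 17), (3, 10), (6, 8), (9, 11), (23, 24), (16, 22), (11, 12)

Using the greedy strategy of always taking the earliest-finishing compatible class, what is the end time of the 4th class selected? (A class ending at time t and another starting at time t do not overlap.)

17

By end time: (6,8), (3,10), (9,11), (11,12), (12,17), (17,18), (16,22), (23,24).
Pick (6,8); next start ≥ 8 → (9,11); next start ≥ 11 → (11,12); next start ≥ 12 → (12,17); next start ≥ 17 → (17,18); next start ≥ 18 → (23,24).
Selected: (6,8) (9,11) (11,12) (12,17) (17,18) (23,24)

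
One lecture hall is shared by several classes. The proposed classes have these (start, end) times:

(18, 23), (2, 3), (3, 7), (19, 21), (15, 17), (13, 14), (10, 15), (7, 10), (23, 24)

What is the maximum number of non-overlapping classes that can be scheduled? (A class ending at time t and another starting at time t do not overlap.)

7

Sorted by end: (2,3)  (3,7)  (7,10)  (13,14)  (10,15)  (15,17)  (19,21)  (18,23)  (23,24)
take (2,3); take (3,7); take (7,10); take (13,14); skip (10,15); take (15,17); take (19,21); take (23,24).
Selected 7 classes.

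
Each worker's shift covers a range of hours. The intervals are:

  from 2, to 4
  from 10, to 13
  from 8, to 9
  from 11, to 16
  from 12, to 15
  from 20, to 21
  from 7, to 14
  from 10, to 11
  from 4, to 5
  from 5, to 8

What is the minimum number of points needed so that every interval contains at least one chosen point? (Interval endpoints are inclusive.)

5

Sort by right endpoint; whenever an interval is uncovered, place a point at its right end.
By right end: [2,4]  [4,5]  [5,8]  [8,9]  [10,11]  [10,13]  [7,14]  [12,15]  [11,16]  [20,21]
[2,4] uncovered → point at 4; [5,8] uncovered → point at 8; [10,11] uncovered → point at 11; [12,15] uncovered → point at 15; [20,21] uncovered → point at 21.
Points: 4, 8, 11, 15, 21 (5 total).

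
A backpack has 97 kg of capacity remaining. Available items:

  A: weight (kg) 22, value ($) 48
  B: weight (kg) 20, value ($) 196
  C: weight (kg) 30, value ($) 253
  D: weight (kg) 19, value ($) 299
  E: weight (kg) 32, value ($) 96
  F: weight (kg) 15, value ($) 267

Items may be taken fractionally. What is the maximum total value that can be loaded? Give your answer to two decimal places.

1054.00

Greedy by value/weight ratio, highest first.
Order: F (267/15=17.80) > D (299/19=15.74) > B (196/20=9.80) > C (253/30=8.43) > E (96/32=3.00) > A (48/22=2.18)
Fill: take F (15 @ 267) → take D (19 @ 299) → take B (20 @ 196) → take C (30 @ 253) → take 13/32 of E → 39.00; 97/97 used.
Total value = 1054.00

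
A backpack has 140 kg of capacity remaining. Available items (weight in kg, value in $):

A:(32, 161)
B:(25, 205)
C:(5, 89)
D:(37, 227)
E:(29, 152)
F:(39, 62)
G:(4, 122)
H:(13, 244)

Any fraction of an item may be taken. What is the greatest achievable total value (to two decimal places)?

Ratios (sorted): G 30.50, H 18.77, C 17.80, B 8.20, D 6.14, E 5.24, A 5.03, F 1.59
take G (4 @ 122); take H (13 @ 244); take C (5 @ 89); take B (25 @ 205); take D (37 @ 227); take E (29 @ 152); take 27/32 of A → 135.84. Capacity used 140/140.
Total value = 1174.84

1174.84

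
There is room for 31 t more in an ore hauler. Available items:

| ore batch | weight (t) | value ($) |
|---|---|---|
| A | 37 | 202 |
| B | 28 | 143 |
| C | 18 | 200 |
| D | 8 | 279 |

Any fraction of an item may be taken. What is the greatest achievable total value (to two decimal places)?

506.30

Sort by value per unit weight and fill in that order.
Order: D (279/8=34.88) > C (200/18=11.11) > A (202/37=5.46) > B (143/28=5.11)
Fill: take D (8 @ 279) → take C (18 @ 200) → take 5/37 of A → 27.30; 31/31 used.
Total value = 506.30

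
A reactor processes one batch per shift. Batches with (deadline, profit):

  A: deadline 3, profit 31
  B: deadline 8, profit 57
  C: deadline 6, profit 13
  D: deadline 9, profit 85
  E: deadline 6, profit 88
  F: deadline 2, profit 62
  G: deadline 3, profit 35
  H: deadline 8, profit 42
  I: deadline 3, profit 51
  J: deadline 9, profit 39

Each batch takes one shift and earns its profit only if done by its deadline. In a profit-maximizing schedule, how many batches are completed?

Take jobs in profit order; each goes to the latest open slot no later than its deadline.
By profit: E(d6,88), D(d9,85), F(d2,62), B(d8,57), I(d3,51), H(d8,42), J(d9,39), G(d3,35), A(d3,31), C(d6,13)
E→slot 6; D→slot 9; F→slot 2; B→slot 8; I→slot 3; H→slot 7; J→slot 5; G→slot 1; A skipped; C→slot 4.
9 of 10 scheduled.

9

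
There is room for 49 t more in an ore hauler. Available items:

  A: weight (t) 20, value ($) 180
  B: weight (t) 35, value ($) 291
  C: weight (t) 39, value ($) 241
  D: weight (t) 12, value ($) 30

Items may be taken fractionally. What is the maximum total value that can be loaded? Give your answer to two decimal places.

421.11

Order: A (180/20=9.00) > B (291/35=8.31) > C (241/39=6.18) > D (30/12=2.50)
Fill: take A (20 @ 180) → take 29/35 of B → 241.11; 49/49 used.
Total value = 421.11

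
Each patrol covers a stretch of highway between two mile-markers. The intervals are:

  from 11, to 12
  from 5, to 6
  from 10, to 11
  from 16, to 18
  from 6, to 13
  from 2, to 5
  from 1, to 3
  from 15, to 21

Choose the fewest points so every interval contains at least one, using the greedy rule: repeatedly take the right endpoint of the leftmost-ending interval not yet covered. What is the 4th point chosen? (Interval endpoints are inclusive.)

18

Sorted: [1,3] [2,5] [5,6] [10,11] [11,12] [6,13] [16,18] [15,21]
{[1,3],[2,5]} hit by 3; {[5,6]} hit by 6; {[10,11],[11,12],[6,13]} hit by 11; {[16,18],[15,21]} hit by 18.
Points: 3, 6, 11, 18 (4 total).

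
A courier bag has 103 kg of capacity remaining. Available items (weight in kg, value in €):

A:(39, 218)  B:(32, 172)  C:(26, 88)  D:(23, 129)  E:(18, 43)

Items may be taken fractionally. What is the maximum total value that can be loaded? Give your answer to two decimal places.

Sort by value per unit weight and fill in that order.
Order: D (129/23=5.61) > A (218/39=5.59) > B (172/32=5.38) > C (88/26=3.38) > E (43/18=2.39)
Fill: take D (23 @ 129) → take A (39 @ 218) → take B (32 @ 172) → take 9/26 of C → 30.46; 103/103 used.
Total value = 549.46

549.46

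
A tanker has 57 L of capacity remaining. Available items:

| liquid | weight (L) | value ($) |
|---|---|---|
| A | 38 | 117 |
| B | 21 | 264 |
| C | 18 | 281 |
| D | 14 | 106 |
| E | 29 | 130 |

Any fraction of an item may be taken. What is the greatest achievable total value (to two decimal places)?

Sort by value per unit weight and fill in that order.
Order: C (281/18=15.61) > B (264/21=12.57) > D (106/14=7.57) > E (130/29=4.48) > A (117/38=3.08)
Fill: take C (18 @ 281) → take B (21 @ 264) → take D (14 @ 106) → take 4/29 of E → 17.93; 57/57 used.
Total value = 668.93

668.93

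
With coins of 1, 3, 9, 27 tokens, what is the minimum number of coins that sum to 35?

5

35 = 1×27 + 2×3 + 2×1
Total coins = 1 + 2 + 2 = 5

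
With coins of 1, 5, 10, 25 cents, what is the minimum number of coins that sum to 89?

8

Use the largest denomination that fits, subtract, and repeat.
89 − 3×25→14 − 1×10→4 − 4×1→0
Total coins = 3 + 1 + 4 = 8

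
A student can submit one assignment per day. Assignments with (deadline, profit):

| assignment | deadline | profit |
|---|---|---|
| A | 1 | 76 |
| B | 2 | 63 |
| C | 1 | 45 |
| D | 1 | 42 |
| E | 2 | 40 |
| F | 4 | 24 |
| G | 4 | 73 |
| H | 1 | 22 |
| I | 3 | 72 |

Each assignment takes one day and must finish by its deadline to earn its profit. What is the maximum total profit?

284

Take jobs in profit order; each goes to the latest open slot no later than its deadline.
By profit: A(d1,76), G(d4,73), I(d3,72), B(d2,63), C(d1,45), D(d1,42), E(d2,40), F(d4,24), H(d1,22)
A→slot 1; G→slot 4; I→slot 3; B→slot 2; C skipped; D skipped; E skipped; F skipped; H skipped.
Profit = 76 + 63 + 72 + 73 = 284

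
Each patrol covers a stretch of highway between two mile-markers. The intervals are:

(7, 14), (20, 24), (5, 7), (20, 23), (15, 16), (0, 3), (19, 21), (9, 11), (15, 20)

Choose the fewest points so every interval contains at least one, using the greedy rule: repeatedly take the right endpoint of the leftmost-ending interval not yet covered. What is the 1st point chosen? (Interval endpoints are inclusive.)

Sort by right endpoint; whenever an interval is uncovered, place a point at its right end.
Sorted: [0,3] [5,7] [9,11] [7,14] [15,16] [15,20] [19,21] [20,23] [20,24]
{[0,3]} hit by 3; {[5,7]} hit by 7; {[9,11],[7,14]} hit by 11; {[15,16],[15,20]} hit by 16; {[19,21],[20,23],[20,24]} hit by 21.
Points: 3, 7, 11, 16, 21 (5 total).

3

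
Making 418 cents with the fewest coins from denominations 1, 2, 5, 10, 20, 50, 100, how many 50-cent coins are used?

Use the largest denomination that fits, subtract, and repeat.
418 − 4×100→18 − 1×10→8 − 1×5→3 − 1×2→1 − 1×1→0
Count of 50: 0

0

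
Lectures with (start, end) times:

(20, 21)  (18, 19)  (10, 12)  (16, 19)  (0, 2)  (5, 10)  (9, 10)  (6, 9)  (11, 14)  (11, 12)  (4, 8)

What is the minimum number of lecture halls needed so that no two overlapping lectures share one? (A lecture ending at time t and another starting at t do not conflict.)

3

starts: [0, 4, 5, 6, 9, 10, 11, 11, 16, 18, 20]
ends:   [2, 8, 9, 10, 10, 12, 12, 14, 19, 19, 21]
s0→1 e2→0 s4→1 s5→2 s6→3  — peak 3.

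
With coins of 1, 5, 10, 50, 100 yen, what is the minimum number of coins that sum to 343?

10

Use the largest denomination that fits, subtract, and repeat.
343 = 3×100 + 4×10 + 3×1
Total coins = 3 + 4 + 3 = 10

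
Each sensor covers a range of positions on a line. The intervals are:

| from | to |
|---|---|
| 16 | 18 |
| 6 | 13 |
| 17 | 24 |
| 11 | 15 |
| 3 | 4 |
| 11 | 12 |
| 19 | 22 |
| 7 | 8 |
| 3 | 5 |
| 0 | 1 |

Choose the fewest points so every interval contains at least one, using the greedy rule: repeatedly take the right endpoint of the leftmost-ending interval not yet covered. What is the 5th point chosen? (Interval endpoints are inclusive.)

18

Sorted: [0,1] [3,4] [3,5] [7,8] [11,12] [6,13] [11,15] [16,18] [19,22] [17,24]
{[0,1]} hit by 1; {[3,4],[3,5]} hit by 4; {[7,8]} hit by 8; {[11,12],[6,13],[11,15]} hit by 12; {[16,18]} hit by 18; {[19,22],[17,24]} hit by 22.
Points: 1, 4, 8, 12, 18, 22 (6 total).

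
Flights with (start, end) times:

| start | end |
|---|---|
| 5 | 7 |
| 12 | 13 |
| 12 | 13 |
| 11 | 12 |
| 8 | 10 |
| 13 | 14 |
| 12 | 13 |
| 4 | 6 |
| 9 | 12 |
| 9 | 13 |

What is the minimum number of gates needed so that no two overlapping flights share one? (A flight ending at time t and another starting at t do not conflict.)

The answer is the maximum number of intervals overlapping at any instant.
starts: [4, 5, 8, 9, 9, 11, 12, 12, 12, 13]
ends:   [6, 7, 10, 12, 12, 13, 13, 13, 13, 14]
s4→1 s5→2 e6→1 e7→0 s8→1 s9→2 s9→3 e10→2 s11→3 e12→2 e12→1 s12→2 s12→3 s12→4  — peak 4.

4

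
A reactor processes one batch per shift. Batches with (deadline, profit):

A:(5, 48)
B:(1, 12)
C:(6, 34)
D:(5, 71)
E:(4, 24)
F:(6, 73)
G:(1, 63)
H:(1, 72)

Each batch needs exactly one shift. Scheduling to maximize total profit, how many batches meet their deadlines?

Take jobs in profit order; each goes to the latest open slot no later than its deadline.
By profit: F(d6,73), H(d1,72), D(d5,71), G(d1,63), A(d5,48), C(d6,34), E(d4,24), B(d1,12)
F→slot 6; H→slot 1; D→slot 5; G skipped; A→slot 4; C→slot 3; E→slot 2; B skipped.
6 of 8 scheduled.

6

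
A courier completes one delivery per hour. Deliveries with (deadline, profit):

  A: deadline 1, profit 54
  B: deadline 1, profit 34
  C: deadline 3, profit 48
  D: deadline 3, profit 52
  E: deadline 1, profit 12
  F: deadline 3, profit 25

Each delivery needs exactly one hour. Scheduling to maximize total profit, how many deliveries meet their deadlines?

3

Sort by profit descending; place each in the latest free slot ≤ its deadline.
Profit order: A=54 D=52 C=48 B=34 F=25 E=12
Assign: A→slot 1, D→slot 3, C→slot 2, B skipped, F skipped, E skipped.
Slots: [1:A] [2:C] [3:D]
3 of 6 scheduled.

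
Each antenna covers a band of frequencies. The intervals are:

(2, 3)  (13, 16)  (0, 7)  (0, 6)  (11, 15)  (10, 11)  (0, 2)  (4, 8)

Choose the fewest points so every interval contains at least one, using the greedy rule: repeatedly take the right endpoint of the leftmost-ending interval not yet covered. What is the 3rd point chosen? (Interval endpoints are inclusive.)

Sorted: [0,2] [2,3] [0,6] [0,7] [4,8] [10,11] [11,15] [13,16]
{[0,2],[2,3],[0,6],[0,7]} hit by 2; {[4,8]} hit by 8; {[10,11],[11,15]} hit by 11; {[13,16]} hit by 16.
Points: 2, 8, 11, 16 (4 total).

11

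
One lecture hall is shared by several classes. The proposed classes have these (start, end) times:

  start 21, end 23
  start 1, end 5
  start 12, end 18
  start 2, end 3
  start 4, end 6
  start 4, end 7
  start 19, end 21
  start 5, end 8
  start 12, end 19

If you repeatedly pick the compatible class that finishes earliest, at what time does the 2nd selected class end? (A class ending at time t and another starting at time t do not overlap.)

Order by finish time; keep every interval that doesn't clash with the previous kept one.
By end time: (2,3), (1,5), (4,6), (4,7), (5,8), (12,18), (12,19), (19,21), (21,23).
Pick (2,3); next start ≥ 3 → (4,6); next start ≥ 6 → (12,18); next start ≥ 18 → (19,21); next start ≥ 21 → (21,23).
Selected: (2,3) (4,6) (12,18) (19,21) (21,23)

6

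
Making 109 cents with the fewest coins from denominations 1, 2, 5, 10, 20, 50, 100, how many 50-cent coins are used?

Greedy: take as many of the largest coin as possible, then repeat with the remainder.
109 = 1×100 + 1×5 + 2×2
Count of 50: 0

0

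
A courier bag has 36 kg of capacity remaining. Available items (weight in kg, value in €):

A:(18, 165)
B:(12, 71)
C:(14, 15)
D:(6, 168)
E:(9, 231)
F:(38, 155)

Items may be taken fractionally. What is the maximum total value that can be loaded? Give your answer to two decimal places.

Sort by value per unit weight and fill in that order.
Ratios (sorted): D 28.00, E 25.67, A 9.17, B 5.92, F 4.08, C 1.07
take D (6 @ 168); take E (9 @ 231); take A (18 @ 165); take 3/12 of B → 17.75. Capacity used 36/36.
Total value = 581.75

581.75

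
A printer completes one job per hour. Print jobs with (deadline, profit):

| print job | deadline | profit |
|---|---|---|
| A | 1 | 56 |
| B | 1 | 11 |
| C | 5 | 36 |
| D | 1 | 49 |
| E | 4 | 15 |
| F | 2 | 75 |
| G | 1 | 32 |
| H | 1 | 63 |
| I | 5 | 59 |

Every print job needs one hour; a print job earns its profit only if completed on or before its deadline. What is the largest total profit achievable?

248

Profit order: F=75 H=63 I=59 A=56 D=49 C=36 G=32 E=15 B=11
Assign: F→slot 2, H→slot 1, I→slot 5, A skipped, D skipped, C→slot 4, G skipped, E→slot 3, B skipped.
Slots: [1:H] [2:F] [3:E] [4:C] [5:I]
Profit = 63 + 75 + 15 + 36 + 59 = 248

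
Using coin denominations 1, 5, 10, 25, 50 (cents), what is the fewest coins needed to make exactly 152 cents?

152 − 3×50→2 − 2×1→0
Total coins = 3 + 2 = 5

5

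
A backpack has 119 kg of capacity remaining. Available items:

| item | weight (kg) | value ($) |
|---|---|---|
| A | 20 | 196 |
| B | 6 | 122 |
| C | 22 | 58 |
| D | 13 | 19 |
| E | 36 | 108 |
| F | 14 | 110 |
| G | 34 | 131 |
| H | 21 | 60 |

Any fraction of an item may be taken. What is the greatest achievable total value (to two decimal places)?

Sort by value per unit weight and fill in that order.
Ratios (sorted): B 20.33, A 9.80, F 7.86, G 3.85, E 3.00, H 2.86, C 2.64, D 1.46
take B (6 @ 122); take A (20 @ 196); take F (14 @ 110); take G (34 @ 131); take E (36 @ 108); take 9/21 of H → 25.71. Capacity used 119/119.
Total value = 692.71

692.71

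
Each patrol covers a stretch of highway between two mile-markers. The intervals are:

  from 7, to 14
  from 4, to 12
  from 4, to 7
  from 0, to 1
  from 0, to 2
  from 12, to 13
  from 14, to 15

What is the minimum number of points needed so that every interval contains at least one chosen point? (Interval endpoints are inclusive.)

Process intervals by earliest right end; each time one isn't hit yet, stab at its right endpoint.
Sorted: [0,1] [0,2] [4,7] [4,12] [12,13] [7,14] [14,15]
{[0,1],[0,2]} hit by 1; {[4,7],[4,12]} hit by 7; {[12,13],[7,14]} hit by 13; {[14,15]} hit by 15.
Points: 1, 7, 13, 15 (4 total).

4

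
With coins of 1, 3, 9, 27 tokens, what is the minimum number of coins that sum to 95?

7

95 = 3×27 + 1×9 + 1×3 + 2×1
Total coins = 3 + 1 + 1 + 2 = 7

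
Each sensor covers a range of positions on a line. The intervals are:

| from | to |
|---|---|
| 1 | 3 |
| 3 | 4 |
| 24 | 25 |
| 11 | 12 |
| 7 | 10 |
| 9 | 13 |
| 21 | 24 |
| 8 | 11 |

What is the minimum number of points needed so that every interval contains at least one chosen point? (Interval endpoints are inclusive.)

Sort by right endpoint; whenever an interval is uncovered, place a point at its right end.
By right end: [1,3]  [3,4]  [7,10]  [8,11]  [11,12]  [9,13]  [21,24]  [24,25]
[1,3] uncovered → point at 3; [7,10] uncovered → point at 10; [11,12] uncovered → point at 12; [21,24] uncovered → point at 24.
Points: 3, 10, 12, 24 (4 total).

4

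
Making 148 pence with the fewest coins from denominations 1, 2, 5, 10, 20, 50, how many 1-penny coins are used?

1

148 = 2×50 + 2×20 + 1×5 + 1×2 + 1×1
Count of 1: 1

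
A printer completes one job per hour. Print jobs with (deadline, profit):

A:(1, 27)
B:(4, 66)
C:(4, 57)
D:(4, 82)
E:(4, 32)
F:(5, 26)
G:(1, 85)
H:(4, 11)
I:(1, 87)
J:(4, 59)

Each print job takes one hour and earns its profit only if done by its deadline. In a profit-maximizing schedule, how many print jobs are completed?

5

Sort by profit descending; place each in the latest free slot ≤ its deadline.
Profit order: I=87 G=85 D=82 B=66 J=59 C=57 E=32 A=27 F=26 H=11
Assign: I→slot 1, G skipped, D→slot 4, B→slot 3, J→slot 2, C skipped, E skipped, A skipped, F→slot 5, H skipped.
Slots: [1:I] [2:J] [3:B] [4:D] [5:F]
5 of 10 scheduled.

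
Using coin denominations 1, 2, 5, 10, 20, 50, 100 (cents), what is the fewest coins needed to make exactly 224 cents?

5

Use the largest denomination that fits, subtract, and repeat.
224 − 2×100→24 − 1×20→4 − 2×2→0
Total coins = 2 + 1 + 2 = 5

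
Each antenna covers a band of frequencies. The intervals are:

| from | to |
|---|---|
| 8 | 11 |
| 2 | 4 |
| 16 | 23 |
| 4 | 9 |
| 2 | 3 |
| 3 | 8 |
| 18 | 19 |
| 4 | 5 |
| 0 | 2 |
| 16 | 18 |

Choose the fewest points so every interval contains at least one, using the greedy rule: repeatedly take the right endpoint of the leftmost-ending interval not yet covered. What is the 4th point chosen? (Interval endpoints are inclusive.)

18

By right end: [0,2]  [2,3]  [2,4]  [4,5]  [3,8]  [4,9]  [8,11]  [16,18]  [18,19]  [16,23]
[0,2] uncovered → point at 2; [4,5] uncovered → point at 5; [8,11] uncovered → point at 11; [16,18] uncovered → point at 18.
Points: 2, 5, 11, 18 (4 total).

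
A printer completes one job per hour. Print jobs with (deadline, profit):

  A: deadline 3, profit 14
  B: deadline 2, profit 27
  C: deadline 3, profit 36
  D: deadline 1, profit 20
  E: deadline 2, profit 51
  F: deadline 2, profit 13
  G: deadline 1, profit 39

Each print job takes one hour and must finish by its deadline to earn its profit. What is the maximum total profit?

Profit order: E=51 G=39 C=36 B=27 D=20 A=14 F=13
Assign: E→slot 2, G→slot 1, C→slot 3, B skipped, D skipped, A skipped, F skipped.
Slots: [1:G] [2:E] [3:C]
Profit = 39 + 51 + 36 = 126

126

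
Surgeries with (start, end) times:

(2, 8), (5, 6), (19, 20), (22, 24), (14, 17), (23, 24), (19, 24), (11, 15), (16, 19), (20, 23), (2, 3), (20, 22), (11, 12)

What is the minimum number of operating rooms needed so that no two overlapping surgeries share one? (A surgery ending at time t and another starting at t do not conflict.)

The answer is the maximum number of intervals overlapping at any instant.
Events (time:±→running): 2:+→1 2:+→2 3:-→1 5:+→2 6:-→1 8:-→0 11:+→1 11:+→2 12:-→1 14:+→2 15:-→1 16:+→2 17:-→1 19:-→0 19:+→1 19:+→2 20:-→1 20:+→2 20:+→3 … peak 3.

3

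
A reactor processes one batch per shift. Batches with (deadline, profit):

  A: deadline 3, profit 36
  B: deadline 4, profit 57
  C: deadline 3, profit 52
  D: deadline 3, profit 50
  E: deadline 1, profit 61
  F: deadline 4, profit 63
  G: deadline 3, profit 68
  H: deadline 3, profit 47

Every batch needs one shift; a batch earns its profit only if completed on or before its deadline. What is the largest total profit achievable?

Sort by profit descending; place each in the latest free slot ≤ its deadline.
By profit: G(d3,68), F(d4,63), E(d1,61), B(d4,57), C(d3,52), D(d3,50), H(d3,47), A(d3,36)
G→slot 3; F→slot 4; E→slot 1; B→slot 2; C skipped; D skipped; H skipped; A skipped.
Profit = 61 + 57 + 68 + 63 = 249

249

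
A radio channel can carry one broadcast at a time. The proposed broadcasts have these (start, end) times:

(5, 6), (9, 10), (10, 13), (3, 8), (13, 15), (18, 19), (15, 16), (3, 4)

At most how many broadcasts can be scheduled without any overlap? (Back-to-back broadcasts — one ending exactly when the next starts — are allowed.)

7

Sorted by end: (3,4)  (5,6)  (3,8)  (9,10)  (10,13)  (13,15)  (15,16)  (18,19)
take (3,4); take (5,6); take (9,10); take (10,13); take (13,15); take (15,16); take (18,19).
Selected 7 broadcasts.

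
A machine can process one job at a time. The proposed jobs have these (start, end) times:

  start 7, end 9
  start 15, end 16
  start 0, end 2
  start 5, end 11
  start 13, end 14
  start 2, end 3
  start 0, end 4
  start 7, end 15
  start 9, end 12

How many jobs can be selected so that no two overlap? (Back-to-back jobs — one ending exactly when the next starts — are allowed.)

6

Sorted by end: (0,2)  (2,3)  (0,4)  (7,9)  (5,11)  (9,12)  (13,14)  (7,15)  (15,16)
take (0,2); take (2,3); skip (0,4); take (7,9); skip (5,11); take (9,12); take (13,14); take (15,16).
Selected 6 jobs.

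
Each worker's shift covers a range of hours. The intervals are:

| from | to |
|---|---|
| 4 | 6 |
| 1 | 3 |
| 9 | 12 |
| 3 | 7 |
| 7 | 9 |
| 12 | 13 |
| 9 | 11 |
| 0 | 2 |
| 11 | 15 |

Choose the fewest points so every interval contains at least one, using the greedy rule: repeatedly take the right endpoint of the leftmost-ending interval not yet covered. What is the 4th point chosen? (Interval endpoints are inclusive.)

13

Sort by right endpoint; whenever an interval is uncovered, place a point at its right end.
Sorted: [0,2] [1,3] [4,6] [3,7] [7,9] [9,11] [9,12] [12,13] [11,15]
{[0,2],[1,3]} hit by 2; {[4,6],[3,7]} hit by 6; {[7,9],[9,11],[9,12]} hit by 9; {[12,13],[11,15]} hit by 13.
Points: 2, 6, 9, 13 (4 total).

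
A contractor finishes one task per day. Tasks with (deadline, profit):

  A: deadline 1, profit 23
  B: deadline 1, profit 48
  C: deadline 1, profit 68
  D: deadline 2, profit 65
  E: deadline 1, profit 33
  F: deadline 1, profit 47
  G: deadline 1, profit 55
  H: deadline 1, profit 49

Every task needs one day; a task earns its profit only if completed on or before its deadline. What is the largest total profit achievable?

133

Sort by profit descending; place each in the latest free slot ≤ its deadline.
By profit: C(d1,68), D(d2,65), G(d1,55), H(d1,49), B(d1,48), F(d1,47), E(d1,33), A(d1,23)
C→slot 1; D→slot 2; G skipped; H skipped; B skipped; F skipped; E skipped; A skipped.
Profit = 68 + 65 = 133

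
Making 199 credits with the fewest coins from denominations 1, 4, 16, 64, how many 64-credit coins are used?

Greedy: take as many of the largest coin as possible, then repeat with the remainder.
199 = 3×64 + 1×4 + 3×1
Count of 64: 3

3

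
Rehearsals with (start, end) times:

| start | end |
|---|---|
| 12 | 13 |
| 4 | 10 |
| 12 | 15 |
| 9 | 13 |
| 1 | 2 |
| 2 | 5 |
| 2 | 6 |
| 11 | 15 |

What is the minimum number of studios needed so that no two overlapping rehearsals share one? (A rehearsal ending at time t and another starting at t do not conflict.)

starts: [1, 2, 2, 4, 9, 11, 12, 12]
ends:   [2, 5, 6, 10, 13, 13, 15, 15]
s1→1 e2→0 s2→1 s2→2 s4→3 e5→2 e6→1 s9→2 e10→1 s11→2 s12→3 s12→4  — peak 4.

4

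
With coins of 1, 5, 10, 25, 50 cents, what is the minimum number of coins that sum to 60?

2

60 − 1×50→10 − 1×10→0
Total coins = 1 + 1 = 2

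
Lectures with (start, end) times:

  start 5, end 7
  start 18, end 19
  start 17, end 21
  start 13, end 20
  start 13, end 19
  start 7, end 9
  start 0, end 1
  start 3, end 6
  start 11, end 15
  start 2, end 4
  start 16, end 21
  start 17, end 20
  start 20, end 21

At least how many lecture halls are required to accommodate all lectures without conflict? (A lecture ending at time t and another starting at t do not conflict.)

The answer is the maximum number of intervals overlapping at any instant.
starts: [0, 2, 3, 5, 7, 11, 13, 13, 16, 17, 17, 18, 20]
ends:   [1, 4, 6, 7, 9, 15, 19, 19, 20, 20, 21, 21, 21]
s0→1 e1→0 s2→1 s3→2 e4→1 s5→2 e6→1 e7→0 s7→1 e9→0 s11→1 s13→2 s13→3 e15→2 s16→3 s17→4 s17→5 s18→6  — peak 6.

6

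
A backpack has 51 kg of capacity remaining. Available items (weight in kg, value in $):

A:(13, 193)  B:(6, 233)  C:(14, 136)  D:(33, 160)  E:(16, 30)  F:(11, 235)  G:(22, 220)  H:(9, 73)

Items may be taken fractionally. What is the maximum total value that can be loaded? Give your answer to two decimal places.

Sort by value per unit weight and fill in that order.
Order: B (233/6=38.83) > F (235/11=21.36) > A (193/13=14.85) > G (220/22=10.00) > C (136/14=9.71) > H (73/9=8.11) > D (160/33=4.85) > E (30/16=1.88)
Fill: take B (6 @ 233) → take F (11 @ 235) → take A (13 @ 193) → take 21/22 of G → 210.00; 51/51 used.
Total value = 871.00

871.00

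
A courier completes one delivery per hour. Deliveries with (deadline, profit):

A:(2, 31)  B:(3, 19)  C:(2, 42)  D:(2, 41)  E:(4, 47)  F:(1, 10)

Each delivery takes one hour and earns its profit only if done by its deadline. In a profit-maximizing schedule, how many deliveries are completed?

4

Profit order: E=47 C=42 D=41 A=31 B=19 F=10
Assign: E→slot 4, C→slot 2, D→slot 1, A skipped, B→slot 3, F skipped.
Slots: [1:D] [2:C] [3:B] [4:E]
4 of 6 scheduled.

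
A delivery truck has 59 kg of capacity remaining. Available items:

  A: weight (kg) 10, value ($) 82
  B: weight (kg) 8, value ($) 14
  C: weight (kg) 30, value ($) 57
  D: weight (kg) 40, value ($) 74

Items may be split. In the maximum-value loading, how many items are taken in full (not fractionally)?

2

Greedy by value/weight ratio, highest first.
Ratios (sorted): A 8.20, C 1.90, D 1.85, B 1.75
take A (10 @ 82); take C (30 @ 57); take 19/40 of D → 35.15. Capacity used 59/59.
2 item(s) taken whole; one partial (take 19/40 of D).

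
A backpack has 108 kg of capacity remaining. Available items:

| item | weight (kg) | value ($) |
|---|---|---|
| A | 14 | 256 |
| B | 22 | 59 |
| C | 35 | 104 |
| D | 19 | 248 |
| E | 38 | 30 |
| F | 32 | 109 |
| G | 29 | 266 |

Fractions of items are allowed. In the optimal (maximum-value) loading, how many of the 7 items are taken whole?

Sort by value per unit weight and fill in that order.
Order: A (256/14=18.29) > D (248/19=13.05) > G (266/29=9.17) > F (109/32=3.41) > C (104/35=2.97) > B (59/22=2.68) > E (30/38=0.79)
Fill: take A (14 @ 256) → take D (19 @ 248) → take G (29 @ 266) → take F (32 @ 109) → take 14/35 of C → 41.60; 108/108 used.
4 item(s) taken whole; one partial (take 14/35 of C).

4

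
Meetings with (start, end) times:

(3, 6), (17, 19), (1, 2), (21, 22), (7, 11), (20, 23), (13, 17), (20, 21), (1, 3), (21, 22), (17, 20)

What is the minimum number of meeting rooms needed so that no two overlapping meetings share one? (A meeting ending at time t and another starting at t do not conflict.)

3

Events (time:±→running): 1:+→1 1:+→2 2:-→1 3:-→0 3:+→1 6:-→0 7:+→1 11:-→0 13:+→1 17:-→0 17:+→1 17:+→2 19:-→1 20:-→0 20:+→1 20:+→2 21:-→1 21:+→2 21:+→3 … peak 3.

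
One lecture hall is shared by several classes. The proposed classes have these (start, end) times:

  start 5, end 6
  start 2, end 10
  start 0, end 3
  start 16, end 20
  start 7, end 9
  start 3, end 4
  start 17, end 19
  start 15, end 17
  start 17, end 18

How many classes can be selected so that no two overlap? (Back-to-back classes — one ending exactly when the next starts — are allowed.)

6

Sort by end time and greedily take each interval whose start is ≥ the last chosen end.
By end time: (0,3), (3,4), (5,6), (7,9), (2,10), (15,17), (17,18), (17,19), (16,20).
Pick (0,3); next start ≥ 3 → (3,4); next start ≥ 4 → (5,6); next start ≥ 6 → (7,9); next start ≥ 9 → (15,17); next start ≥ 17 → (17,18).
Selected 6 classes.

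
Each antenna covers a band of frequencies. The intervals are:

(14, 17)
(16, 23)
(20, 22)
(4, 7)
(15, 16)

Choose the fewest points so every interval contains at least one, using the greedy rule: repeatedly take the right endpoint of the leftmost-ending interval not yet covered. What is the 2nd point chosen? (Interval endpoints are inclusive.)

16

Process intervals by earliest right end; each time one isn't hit yet, stab at its right endpoint.
Sorted: [4,7] [15,16] [14,17] [20,22] [16,23]
{[4,7]} hit by 7; {[15,16],[14,17]} hit by 16; {[20,22],[16,23]} hit by 22.
Points: 7, 16, 22 (3 total).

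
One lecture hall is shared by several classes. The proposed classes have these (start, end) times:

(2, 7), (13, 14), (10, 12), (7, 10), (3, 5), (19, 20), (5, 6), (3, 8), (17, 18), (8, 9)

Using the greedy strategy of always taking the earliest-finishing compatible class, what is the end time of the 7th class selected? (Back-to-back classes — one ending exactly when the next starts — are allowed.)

20

Greedy by earliest finish: after sorting by end time, pick each interval compatible with the last pick.
By end time: (3,5), (5,6), (2,7), (3,8), (8,9), (7,10), (10,12), (13,14), (17,18), (19,20).
Pick (3,5); next start ≥ 5 → (5,6); next start ≥ 6 → (8,9); next start ≥ 9 → (10,12); next start ≥ 12 → (13,14); next start ≥ 14 → (17,18); next start ≥ 18 → (19,20).
Selected: (3,5) (5,6) (8,9) (10,12) (13,14) (17,18) (19,20)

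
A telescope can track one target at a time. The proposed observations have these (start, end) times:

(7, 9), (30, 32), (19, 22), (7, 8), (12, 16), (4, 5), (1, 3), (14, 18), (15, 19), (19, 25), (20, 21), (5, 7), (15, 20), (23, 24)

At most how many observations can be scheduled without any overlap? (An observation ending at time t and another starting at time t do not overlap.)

Sorted by end: (1,3)  (4,5)  (5,7)  (7,8)  (7,9)  (12,16)  (14,18)  (15,19)  (15,20)  (20,21)  (19,22)  (23,24)  (19,25)  (30,32)
take (1,3); take (4,5); take (5,7); take (7,8); skip (7,9); take (12,16); skip (15,20); take (20,21); take (23,24); skip (19,25); take (30,32).
Selected 8 observations.

8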